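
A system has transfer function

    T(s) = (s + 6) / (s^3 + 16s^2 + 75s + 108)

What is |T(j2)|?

Substitute s = j2: numerator = 6 + j2, denominator = 44 + j142.
|T(j2)| = |6 + j2| / |44 + j142| = 6.3246 / 148.66 ≈ 0.04254.

|T(j2)| ≈ 0.04254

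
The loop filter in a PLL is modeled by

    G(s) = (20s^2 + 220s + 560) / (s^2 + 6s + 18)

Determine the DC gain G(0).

G(0) = 280/9 ≈ 31.11

Set s = 0: G(0) = (560) / (18) = 280/9.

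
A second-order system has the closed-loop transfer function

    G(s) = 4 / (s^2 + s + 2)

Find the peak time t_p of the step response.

t_p ≈ 2.375 s

Comparing s^2 + s + 2 to s^2 + 2ζωₙs + ωₙ²: ωₙ = √2 ≈ 1.414 rad/s and ζ = 1/(2·√2) ≈ 0.3536.
ζωₙ = 1/2 = 0.5, so ω_d = ωₙ√(1−ζ²) = √(ωₙ² − (ζωₙ)²) = √(2 − 0.5²) = √1.75 ≈ 1.323 rad/s.
t_p = π/ω_d = π/1.323 ≈ 2.375 s.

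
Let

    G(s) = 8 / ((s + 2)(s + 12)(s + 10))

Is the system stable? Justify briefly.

stable

The poles can be read from the denominator factors: s = -2, -12, -10.
Since all poles lie strictly in the left half-plane, the system is stable.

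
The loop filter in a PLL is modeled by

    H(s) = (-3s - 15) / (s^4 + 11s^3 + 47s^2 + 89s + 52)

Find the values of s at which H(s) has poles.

s = -3 + 2j, -3 - 2j, -4, -1

The poles are the roots of the denominator s^4 + 11s^3 + 47s^2 + 89s + 52 = 0.
Trying s = -4: the polynomial evaluates to 0, so (s + 4) is a factor.
Dividing out leaves s^3 + 7s^2 + 19s + 13 = 0.
This factors further as (s^2 + 6s + 13)(s + 1) = 0.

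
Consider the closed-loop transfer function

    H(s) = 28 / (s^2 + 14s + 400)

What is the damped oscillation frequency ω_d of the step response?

Comparing s^2 + 14s + 400 to s^2 + 2ζωₙs + ωₙ²: ωₙ = 20 rad/s and ζ = 14/(2·20) = 0.35.
ζωₙ = 14/2 = 7, so ω_d = ωₙ√(1−ζ²) = √(ωₙ² − (ζωₙ)²) = √(400 − 7²) = √351 ≈ 18.73 rad/s.

ω_d ≈ 18.73 rad/s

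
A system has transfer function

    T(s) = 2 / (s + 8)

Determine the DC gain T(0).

Set s = 0: T(0) = (2) / (8) = 1/4.

T(0) = 1/4 ≈ 0.2500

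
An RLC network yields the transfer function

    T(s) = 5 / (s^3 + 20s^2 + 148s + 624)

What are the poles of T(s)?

s = -12, -4 + 6j, -4 - 6j

The poles are the roots of the denominator s^3 + 20s^2 + 148s + 624 = 0.
Trying s = -12: the polynomial evaluates to 0, so (s + 12) is a factor.
Dividing out leaves s^2 + 8s + 52 = 0.
The quadratic formula then gives s = -4 ± 6j.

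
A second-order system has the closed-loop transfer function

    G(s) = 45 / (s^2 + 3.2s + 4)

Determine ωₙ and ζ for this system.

ωₙ = 2 rad/s, ζ = 0.8

Compare the denominator to the standard form s^2 + 2ζωₙs + ωₙ².
ωₙ² = 4, so ωₙ = 2 rad/s.
2ζωₙ = 3.2, so ζ = 3.2/(2·2) = 0.8.
With ζ = 0.8 the response is underdamped.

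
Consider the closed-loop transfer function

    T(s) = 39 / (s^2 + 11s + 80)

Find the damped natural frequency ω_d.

Comparing s^2 + 11s + 80 to s^2 + 2ζωₙs + ωₙ²: ωₙ = √80 ≈ 8.944 rad/s and ζ = 11/(2·√80) ≈ 0.6149.
ζωₙ = 11/2 = 5.5, so ω_d = ωₙ√(1−ζ²) = √(ωₙ² − (ζωₙ)²) = √(80 − 5.5²) = √49.75 ≈ 7.053 rad/s.

ω_d ≈ 7.053 rad/s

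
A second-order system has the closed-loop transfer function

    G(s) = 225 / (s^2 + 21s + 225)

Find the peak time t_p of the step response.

t_p ≈ 0.2933 s

Comparing s^2 + 21s + 225 to s^2 + 2ζωₙs + ωₙ²: ωₙ = 15 rad/s and ζ = 21/(2·15) = 0.7.
ζωₙ = 21/2 = 10.5, so ω_d = ωₙ√(1−ζ²) = √(ωₙ² − (ζωₙ)²) = √(225 − 10.5²) = √114.75 ≈ 10.71 rad/s.
t_p = π/ω_d = π/10.71 ≈ 0.2933 s.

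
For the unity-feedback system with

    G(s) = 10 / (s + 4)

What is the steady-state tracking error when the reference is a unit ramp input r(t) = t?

e_ss = ∞

G(s) has no poles at the origin.
This is a Type 0 system; Kv = lim_{s→0} s·G(s) = 0, so the steady-state error for a ramp input is infinite.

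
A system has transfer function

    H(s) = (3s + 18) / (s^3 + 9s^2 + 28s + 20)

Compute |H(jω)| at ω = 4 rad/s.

Substitute s = j4: numerator = 18 + j12, denominator = -124 + j48.
|H(j4)| = |18 + j12| / |-124 + j48| = 21.633 / 132.97 ≈ 0.1627.

|H(j4)| ≈ 0.1627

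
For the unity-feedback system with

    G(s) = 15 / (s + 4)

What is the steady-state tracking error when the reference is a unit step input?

e_ss = 0.2105

G(s) has no poles at the origin.
This is a Type 0 system. Kp = lim_{s→0} G(s) = 15/4.
e_ss = 1/(1 + Kp) = 1/(1 + 15/4) = 4/19 ≈ 0.2105.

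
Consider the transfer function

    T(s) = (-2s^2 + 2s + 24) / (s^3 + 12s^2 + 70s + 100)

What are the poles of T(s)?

s = -5 + 5j, -5 - 5j, -2

The poles are the roots of the denominator s^3 + 12s^2 + 70s + 100 = 0.
Trying s = -2: the polynomial evaluates to 0, so (s + 2) is a factor.
Dividing out leaves s^2 + 10s + 50 = 0.
The quadratic formula then gives s = -5 ± 5j.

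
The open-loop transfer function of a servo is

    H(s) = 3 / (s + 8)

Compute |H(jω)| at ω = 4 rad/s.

Substitute s = j4: numerator = 3, denominator = 8 + j4.
|H(j4)| = |3| / |8 + j4| = 3 / 8.9443 ≈ 0.3354.

|H(j4)| ≈ 0.3354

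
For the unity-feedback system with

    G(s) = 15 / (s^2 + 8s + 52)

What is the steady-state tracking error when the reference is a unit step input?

G(s) has no poles at the origin.
This is a Type 0 system. Kp = lim_{s→0} G(s) = 15/52.
e_ss = 1/(1 + Kp) = 1/(1 + 15/52) = 52/67 ≈ 0.7761.

e_ss = 0.7761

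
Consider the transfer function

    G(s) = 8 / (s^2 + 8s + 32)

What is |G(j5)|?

|G(j5)| ≈ 0.1970

Substitute s = j5: numerator = 8, denominator = 7 + j40.
|G(j5)| = |8| / |7 + j40| = 8 / 40.608 ≈ 0.1970.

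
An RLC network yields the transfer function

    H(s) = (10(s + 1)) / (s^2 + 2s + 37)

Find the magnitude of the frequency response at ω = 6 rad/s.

|H(j6)| ≈ 5.051

Substitute s = j6: numerator = 10 + j60, denominator = 1 + j12.
|H(j6)| = |10 + j60| / |1 + j12| = 60.828 / 12.042 ≈ 5.051.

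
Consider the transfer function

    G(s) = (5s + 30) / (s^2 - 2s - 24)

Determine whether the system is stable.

unstable

The denominator s^2 - 2s - 24 factors as (s - 6)(s + 4), giving poles at s = 6, -4.
Since the pole(s) at s = 6 lie in the right half-plane, the system is unstable.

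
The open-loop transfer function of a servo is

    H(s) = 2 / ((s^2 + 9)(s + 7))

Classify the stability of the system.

The poles can be read from the denominator factors: s = ±3j, -7.
Since the simple pole(s) at s = ±3j lie on the jω-axis with none in the right half-plane, the system is marginally stable.

marginally stable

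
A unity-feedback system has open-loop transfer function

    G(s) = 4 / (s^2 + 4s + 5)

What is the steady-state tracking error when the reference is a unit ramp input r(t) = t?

e_ss = ∞

G(s) has no poles at the origin.
This is a Type 0 system; Kv = lim_{s→0} s·G(s) = 0, so the steady-state error for a ramp input is infinite.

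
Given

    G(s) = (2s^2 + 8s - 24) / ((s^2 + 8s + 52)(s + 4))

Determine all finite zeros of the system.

Set the numerator to zero: 2s^2 + 8s - 24 = 0, i.e. 2·(s^2 + 4s - 12) = 0.
Factoring: (s - 2)(s + 6) = 0.

s = 2, -6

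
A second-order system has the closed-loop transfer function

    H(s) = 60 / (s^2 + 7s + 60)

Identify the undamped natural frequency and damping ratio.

Compare the denominator to the standard form s^2 + 2ζωₙs + ωₙ².
ωₙ² = 60, so ωₙ = √60 ≈ 7.746 rad/s.
2ζωₙ = 7, so ζ = 7/(2·√60) ≈ 0.4518.
With ζ = 0.4518 the response is underdamped.

ωₙ ≈ 7.746 rad/s, ζ ≈ 0.4518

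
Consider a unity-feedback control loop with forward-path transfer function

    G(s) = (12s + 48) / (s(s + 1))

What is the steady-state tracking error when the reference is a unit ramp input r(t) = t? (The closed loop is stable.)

e_ss = 0.02083

G(s) has one pole at the origin.
This is a Type 1 system. Kv = lim_{s→0} s·G(s) = 48/1.
e_ss = 1/Kv = 1/(48) = 1/48 ≈ 0.02083.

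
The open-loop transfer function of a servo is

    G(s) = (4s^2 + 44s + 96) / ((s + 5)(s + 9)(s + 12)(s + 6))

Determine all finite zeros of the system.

Set the numerator to zero: 4s^2 + 44s + 96 = 0, i.e. 4·(s^2 + 11s + 24) = 0.
Factoring: (s + 8)(s + 3) = 0.

s = -8, -3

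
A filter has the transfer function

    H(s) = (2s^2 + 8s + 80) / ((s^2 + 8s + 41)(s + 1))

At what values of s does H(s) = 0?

s = -2 + 6j, -2 - 6j

Set the numerator to zero: 2s^2 + 8s + 80 = 0, i.e. 2·(s^2 + 4s + 40) = 0.
Factoring: (s^2 + 4s + 40) = 0.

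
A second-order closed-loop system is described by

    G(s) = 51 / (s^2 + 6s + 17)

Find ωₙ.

ωₙ ≈ 4.123 rad/s

Compare the denominator to the standard form s^2 + 2ζωₙs + ωₙ².
ωₙ² = 17, so ωₙ = √17 ≈ 4.123 rad/s.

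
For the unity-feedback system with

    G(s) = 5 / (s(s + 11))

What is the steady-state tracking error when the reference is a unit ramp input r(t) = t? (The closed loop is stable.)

G(s) has one pole at the origin.
This is a Type 1 system. Kv = lim_{s→0} s·G(s) = 5/11.
e_ss = 1/Kv = 1/(5/11) = 11/5 ≈ 2.200.

e_ss = 2.200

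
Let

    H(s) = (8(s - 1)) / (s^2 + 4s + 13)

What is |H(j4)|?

|H(j4)| ≈ 2.026

Substitute s = j4: numerator = -8 + j32, denominator = -3 + j16.
|H(j4)| = |-8 + j32| / |-3 + j16| = 32.985 / 16.279 ≈ 2.026.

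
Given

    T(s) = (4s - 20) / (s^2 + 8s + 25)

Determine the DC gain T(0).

T(0) = -4/5 ≈ -0.8000

Set s = 0: T(0) = (-20) / (25) = -4/5.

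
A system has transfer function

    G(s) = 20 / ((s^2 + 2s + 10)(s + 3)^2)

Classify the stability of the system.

stable

The poles can be read from the denominator factors: s = -1 + 3j, -1 - 3j, -3, -3.
Since all poles lie strictly in the left half-plane, the system is stable.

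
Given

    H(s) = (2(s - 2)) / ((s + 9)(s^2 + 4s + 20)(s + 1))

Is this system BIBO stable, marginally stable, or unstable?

stable

The poles can be read from the denominator factors: s = -9, -2 + 4j, -2 - 4j, -1.
Since all poles lie strictly in the left half-plane, the system is stable.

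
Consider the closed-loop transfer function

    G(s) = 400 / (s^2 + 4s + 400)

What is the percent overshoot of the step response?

%OS ≈ 72.9%

Comparing s^2 + 4s + 400 to s^2 + 2ζωₙs + ωₙ²: ωₙ = 20 rad/s and ζ = 4/(2·20) = 0.1.
%OS = 100·exp(−πζ/√(1−ζ²)) = 100·exp(−π·0.1/√(1−0.1²)) ≈ 72.9%.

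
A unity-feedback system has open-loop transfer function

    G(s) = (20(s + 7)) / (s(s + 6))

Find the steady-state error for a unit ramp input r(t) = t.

e_ss = 0.04286

G(s) has one pole at the origin.
This is a Type 1 system. Kv = lim_{s→0} s·G(s) = 140/6 = 70/3.
e_ss = 1/Kv = 1/(70/3) = 3/70 ≈ 0.04286.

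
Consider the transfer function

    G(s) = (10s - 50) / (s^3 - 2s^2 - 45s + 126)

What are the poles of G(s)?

The poles are the roots of the denominator s^3 - 2s^2 - 45s + 126 = 0.
Trying s = -7: the polynomial evaluates to 0, so (s + 7) is a factor.
Dividing out leaves s^2 - 9s + 18 = 0.
Factoring the quadratic: (s - 3)(s - 6) = 0.

s = -7, 3, 6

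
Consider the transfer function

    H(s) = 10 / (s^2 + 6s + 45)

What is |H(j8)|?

Substitute s = j8: numerator = 10, denominator = -19 + j48.
|H(j8)| = |10| / |-19 + j48| = 10 / 51.624 ≈ 0.1937.

|H(j8)| ≈ 0.1937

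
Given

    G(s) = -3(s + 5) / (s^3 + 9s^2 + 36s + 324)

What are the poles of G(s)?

The poles are the roots of the denominator s^3 + 9s^2 + 36s + 324 = 0.
Trying s = -9: the polynomial evaluates to 0, so (s + 9) is a factor.
Dividing out leaves s^2 + 36 = 0.
The quadratic formula then gives s = 0 ± 6j.

s = -9, ±6j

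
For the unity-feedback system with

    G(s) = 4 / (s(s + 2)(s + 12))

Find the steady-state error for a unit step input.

e_ss = 0

G(s) has one pole at the origin.
This is a Type 1 system; for a step input the steady-state error is zero.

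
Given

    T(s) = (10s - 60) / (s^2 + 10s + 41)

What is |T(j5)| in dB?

Substitute s = j5: numerator = -60 + j50, denominator = 16 + j50.
|T(j5)| = |-60 + j50| / |16 + j50| = 78.102 / 52.498 ≈ 1.488.
In decibels: 20·log₁₀(1.488) ≈ 3.45 dB.

|T(j5)|_dB ≈ 3.45 dB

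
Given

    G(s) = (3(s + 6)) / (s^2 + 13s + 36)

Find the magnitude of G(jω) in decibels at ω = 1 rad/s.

|G(j1)|_dB ≈ -6.22 dB

Substitute s = j1: numerator = 18 + j3, denominator = 35 + j13.
|G(j1)| = |18 + j3| / |35 + j13| = 18.248 / 37.336 ≈ 0.4888.
In decibels: 20·log₁₀(0.4888) ≈ -6.22 dB.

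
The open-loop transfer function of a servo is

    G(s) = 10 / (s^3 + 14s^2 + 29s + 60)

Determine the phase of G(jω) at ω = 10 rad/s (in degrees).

∠G(j10) ≈ 152.1°

At s = j10: numerator = 10, denominator = -1340 - j710.
∠G = ∠num − ∠den = 0° − (-152.08°) = 152.1°.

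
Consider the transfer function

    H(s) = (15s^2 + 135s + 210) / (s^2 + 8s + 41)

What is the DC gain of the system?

Set s = 0: H(0) = (210) / (41) = 210/41.

H(0) = 210/41 ≈ 5.122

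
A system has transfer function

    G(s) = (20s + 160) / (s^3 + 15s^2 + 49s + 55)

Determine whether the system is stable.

stable

The denominator s^3 + 15s^2 + 49s + 55 factors as (s^2 + 4s + 5)(s + 11), giving poles at s = -2 + j, -2 - j, -11.
Since all poles lie strictly in the left half-plane, the system is stable.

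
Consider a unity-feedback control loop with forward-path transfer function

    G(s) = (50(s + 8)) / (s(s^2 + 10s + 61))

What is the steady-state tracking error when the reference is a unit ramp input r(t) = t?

e_ss = 0.1525

G(s) has one pole at the origin.
This is a Type 1 system. Kv = lim_{s→0} s·G(s) = 400/61.
e_ss = 1/Kv = 1/(400/61) = 61/400 ≈ 0.1525.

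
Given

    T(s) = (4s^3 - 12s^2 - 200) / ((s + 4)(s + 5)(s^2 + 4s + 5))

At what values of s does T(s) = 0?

Set the numerator to zero: 4s^3 - 12s^2 - 200 = 0, i.e. 4·(s^3 - 3s^2 - 50) = 0.
Factoring: (s^2 + 2s + 10)(s - 5) = 0.

s = -1 ± 3j, 5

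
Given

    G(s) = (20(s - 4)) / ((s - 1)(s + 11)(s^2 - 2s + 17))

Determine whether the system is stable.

The poles can be read from the denominator factors: s = 1, -11, 1 + 4j, 1 - 4j.
Since the pole(s) at s = 1, 1 ± 4j lie in the right half-plane, the system is unstable.

unstable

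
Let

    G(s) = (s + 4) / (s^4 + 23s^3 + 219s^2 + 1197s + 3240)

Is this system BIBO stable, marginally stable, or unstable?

stable

The denominator s^4 + 23s^3 + 219s^2 + 1197s + 3240 factors as (s + 8)(s + 9)(s^2 + 6s + 45), giving poles at s = -8, -9, -3 ± 6j.
Since all poles lie strictly in the left half-plane, the system is stable.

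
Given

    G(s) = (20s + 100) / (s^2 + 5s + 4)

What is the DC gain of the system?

G(0) = 25

Set s = 0: G(0) = (100) / (4) = 25.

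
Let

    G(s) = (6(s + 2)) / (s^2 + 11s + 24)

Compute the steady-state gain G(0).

Set s = 0: G(0) = (12) / (24) = 1/2.

G(0) = 1/2 ≈ 0.5000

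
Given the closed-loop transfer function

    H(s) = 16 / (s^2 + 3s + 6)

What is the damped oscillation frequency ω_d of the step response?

ω_d ≈ 1.936 rad/s

Comparing s^2 + 3s + 6 to s^2 + 2ζωₙs + ωₙ²: ωₙ = √6 ≈ 2.449 rad/s and ζ = 3/(2·√6) ≈ 0.6124.
ζωₙ = 3/2 = 1.5, so ω_d = ωₙ√(1−ζ²) = √(ωₙ² − (ζωₙ)²) = √(6 − 1.5²) = √3.75 ≈ 1.936 rad/s.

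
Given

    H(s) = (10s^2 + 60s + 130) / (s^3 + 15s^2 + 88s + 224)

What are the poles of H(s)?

s = -4 ± 4j, -7

The poles are the roots of the denominator s^3 + 15s^2 + 88s + 224 = 0.
Trying s = -7: the polynomial evaluates to 0, so (s + 7) is a factor.
Dividing out leaves s^2 + 8s + 32 = 0.
The quadratic formula then gives s = -4 ± 4j.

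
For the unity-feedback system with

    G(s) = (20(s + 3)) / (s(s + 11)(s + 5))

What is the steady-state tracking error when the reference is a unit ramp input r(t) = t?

G(s) has one pole at the origin.
This is a Type 1 system. Kv = lim_{s→0} s·G(s) = 60/55 = 12/11.
e_ss = 1/Kv = 1/(12/11) = 11/12 ≈ 0.9167.

e_ss = 0.9167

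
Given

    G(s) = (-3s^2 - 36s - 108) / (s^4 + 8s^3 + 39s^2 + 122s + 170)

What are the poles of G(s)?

s = -1 ± 4j, -3 ± j

The poles are the roots of the denominator s^4 + 8s^3 + 39s^2 + 122s + 170 = 0.
No real roots exist; factor into two real quadratics: (s^2 + 2s + 17)(s^2 + 6s + 10) = 0.
Each quadratic gives a conjugate pair via the quadratic formula.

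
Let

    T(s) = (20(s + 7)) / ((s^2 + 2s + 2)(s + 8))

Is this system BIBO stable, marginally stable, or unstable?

stable

The poles can be read from the denominator factors: s = -1 + j, -1 - j, -8.
Since all poles lie strictly in the left half-plane, the system is stable.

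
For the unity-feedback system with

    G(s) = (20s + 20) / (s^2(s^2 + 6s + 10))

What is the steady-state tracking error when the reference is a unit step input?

G(s) has 2 poles at the origin.
This is a Type 2 system; for a step input the steady-state error is zero.

e_ss = 0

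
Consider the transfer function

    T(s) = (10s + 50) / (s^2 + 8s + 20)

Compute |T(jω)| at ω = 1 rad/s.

Substitute s = j1: numerator = 50 + j10, denominator = 19 + j8.
|T(j1)| = |50 + j10| / |19 + j8| = 50.990 / 20.616 ≈ 2.473.

|T(j1)| ≈ 2.473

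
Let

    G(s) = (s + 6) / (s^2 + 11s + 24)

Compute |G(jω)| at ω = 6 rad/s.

|G(j6)| ≈ 0.1265

Substitute s = j6: numerator = 6 + j6, denominator = -12 + j66.
|G(j6)| = |6 + j6| / |-12 + j66| = 8.4853 / 67.082 ≈ 0.1265.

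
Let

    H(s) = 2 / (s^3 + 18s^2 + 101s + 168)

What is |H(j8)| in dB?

Substitute s = j8: numerator = 2, denominator = -984 + j296.
|H(j8)| = |2| / |-984 + j296| = 2 / 1027.6 ≈ 0.001946.
In decibels: 20·log₁₀(0.001946) ≈ -54.2 dB.

|H(j8)|_dB ≈ -54.2 dB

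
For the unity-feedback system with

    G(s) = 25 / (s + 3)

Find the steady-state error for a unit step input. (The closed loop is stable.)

e_ss = 0.1071

G(s) has no poles at the origin.
This is a Type 0 system. Kp = lim_{s→0} G(s) = 25/3.
e_ss = 1/(1 + Kp) = 1/(1 + 25/3) = 3/28 ≈ 0.1071.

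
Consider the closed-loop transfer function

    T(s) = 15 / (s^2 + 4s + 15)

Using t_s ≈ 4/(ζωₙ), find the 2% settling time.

Comparing s^2 + 4s + 15 to s^2 + 2ζωₙs + ωₙ²: ωₙ = √15 ≈ 3.873 rad/s and ζ = 4/(2·√15) ≈ 0.5164.
ζωₙ = 4/2 = 2, so t_s ≈ 4/(ζωₙ) = 4/2 = 2 s.

t_s ≈ 2 s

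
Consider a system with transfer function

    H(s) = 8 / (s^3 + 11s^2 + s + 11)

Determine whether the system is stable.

marginally stable

The denominator s^3 + 11s^2 + s + 11 factors as (s^2 + 1)(s + 11), giving poles at s = j, -j, -11.
Since the simple pole(s) at s = j, -j lie on the jω-axis with none in the right half-plane, the system is marginally stable.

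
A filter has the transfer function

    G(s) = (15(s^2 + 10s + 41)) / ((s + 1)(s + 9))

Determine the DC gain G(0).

At s = 0 each factor (s + a) contributes a and each (s^2 + bs + c) contributes c.
G(0) = 15·(41) / ((1) · (9)) = 615/9 = 205/3.

G(0) = 205/3 ≈ 68.33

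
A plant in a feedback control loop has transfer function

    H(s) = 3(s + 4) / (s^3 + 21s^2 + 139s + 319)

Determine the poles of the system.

The poles are the roots of the denominator s^3 + 21s^2 + 139s + 319 = 0.
Trying s = -11: the polynomial evaluates to 0, so (s + 11) is a factor.
Dividing out leaves s^2 + 10s + 29 = 0.
The quadratic formula then gives s = -5 ± 2j.

s = -5 + 2j, -5 - 2j, -11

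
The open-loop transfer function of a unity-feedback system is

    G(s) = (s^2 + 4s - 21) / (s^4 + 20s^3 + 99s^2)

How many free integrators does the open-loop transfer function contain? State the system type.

Factor s from the denominator: s^4 + 20s^3 + 99s^2 = s^2·(s^2 + 20s + 99).
There are 2 poles at the origin, so the system is Type 2.

Type 2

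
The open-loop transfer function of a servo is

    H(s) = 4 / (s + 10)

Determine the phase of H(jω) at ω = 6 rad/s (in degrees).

∠H(j6) ≈ -30.96°

At s = j6: numerator = 4, denominator = 10 + j6.
∠H = ∠num − ∠den = 0° − (30.964°) = -30.96°.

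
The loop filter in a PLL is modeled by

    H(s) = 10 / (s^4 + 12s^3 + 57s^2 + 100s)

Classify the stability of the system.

The denominator s^4 + 12s^3 + 57s^2 + 100s factors as s(s + 4)(s^2 + 8s + 25), giving poles at s = 0, -4, -4 + 3j, -4 - 3j.
Since the simple pole(s) at s = 0 lie on the jω-axis with none in the right half-plane, the system is marginally stable.

marginally stable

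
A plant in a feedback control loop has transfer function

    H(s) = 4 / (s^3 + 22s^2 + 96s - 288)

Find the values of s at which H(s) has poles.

s = -12, 2, -12

The poles are the roots of the denominator s^3 + 22s^2 + 96s - 288 = 0.
Trying s = -12: the polynomial evaluates to 0, so (s + 12) is a factor.
Dividing out leaves s^2 + 10s - 24 = 0.
Factoring the quadratic: (s - 2)(s + 12) = 0.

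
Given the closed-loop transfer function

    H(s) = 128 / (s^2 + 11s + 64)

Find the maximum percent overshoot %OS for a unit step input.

%OS ≈ 5.11%

Comparing s^2 + 11s + 64 to s^2 + 2ζωₙs + ωₙ²: ωₙ = 8 rad/s and ζ = 11/(2·8) = 0.6875.
%OS = 100·exp(−πζ/√(1−ζ²)) = 100·exp(−π·0.6875/√(1−0.6875²)) ≈ 5.11%.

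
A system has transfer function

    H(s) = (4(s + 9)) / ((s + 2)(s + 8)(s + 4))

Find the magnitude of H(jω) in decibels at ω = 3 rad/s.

Substitute s = j3: numerator = 36 + j12, denominator = -62 + j141.
|H(j3)| = |36 + j12| / |-62 + j141| = 37.947 / 154.03 ≈ 0.2464.
In decibels: 20·log₁₀(0.2464) ≈ -12.2 dB.

|H(j3)|_dB ≈ -12.2 dB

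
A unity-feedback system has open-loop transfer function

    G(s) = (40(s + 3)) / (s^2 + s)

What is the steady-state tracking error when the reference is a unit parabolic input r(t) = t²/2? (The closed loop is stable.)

e_ss = ∞

G(s) has one pole at the origin.
This is a Type 1 system; Ka = lim_{s→0} s^2·G(s) = 0, so the steady-state error for a parabola input is infinite.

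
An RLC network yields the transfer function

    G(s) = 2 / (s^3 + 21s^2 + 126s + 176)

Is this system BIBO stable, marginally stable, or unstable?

stable

The denominator s^3 + 21s^2 + 126s + 176 factors as (s + 2)(s + 8)(s + 11), giving poles at s = -2, -8, -11.
Since all poles lie strictly in the left half-plane, the system is stable.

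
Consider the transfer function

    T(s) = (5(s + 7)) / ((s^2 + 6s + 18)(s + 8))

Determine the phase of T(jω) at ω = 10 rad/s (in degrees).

∠T(j10) ≈ -140.1°

At s = j10: numerator = 35 + j50, denominator = -1256 - j340.
∠T = ∠num − ∠den = 55.008° − (-164.85°) = 219.9°, which wraps to -140.1°.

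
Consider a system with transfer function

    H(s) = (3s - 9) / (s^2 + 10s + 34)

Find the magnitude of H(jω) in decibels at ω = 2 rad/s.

Substitute s = j2: numerator = -9 + j6, denominator = 30 + j20.
|H(j2)| = |-9 + j6| / |30 + j20| = 10.817 / 36.056 = 0.3000.
In decibels: 20·log₁₀(0.3000) ≈ -10.5 dB.

|H(j2)|_dB ≈ -10.5 dB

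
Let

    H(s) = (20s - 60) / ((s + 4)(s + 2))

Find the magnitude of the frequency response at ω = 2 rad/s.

|H(j2)| ≈ 5.701

Substitute s = j2: numerator = -60 + j40, denominator = 4 + j12.
|H(j2)| = |-60 + j40| / |4 + j12| = 72.111 / 12.649 ≈ 5.701.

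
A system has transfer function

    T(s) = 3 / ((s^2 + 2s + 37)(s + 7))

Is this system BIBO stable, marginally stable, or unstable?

The poles can be read from the denominator factors: s = -1 + 6j, -1 - 6j, -7.
Since all poles lie strictly in the left half-plane, the system is stable.

stable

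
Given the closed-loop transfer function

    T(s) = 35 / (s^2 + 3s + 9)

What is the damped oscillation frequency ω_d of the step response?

ω_d ≈ 2.598 rad/s

Comparing s^2 + 3s + 9 to s^2 + 2ζωₙs + ωₙ²: ωₙ = 3 rad/s and ζ = 3/(2·3) = 0.5.
ζωₙ = 3/2 = 1.5, so ω_d = ωₙ√(1−ζ²) = √(ωₙ² − (ζωₙ)²) = √(9 − 1.5²) = √6.75 ≈ 2.598 rad/s.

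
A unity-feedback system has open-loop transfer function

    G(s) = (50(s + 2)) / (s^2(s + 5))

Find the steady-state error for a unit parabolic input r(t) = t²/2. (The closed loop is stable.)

G(s) has 2 poles at the origin.
This is a Type 2 system. Ka = lim_{s→0} s^2·G(s) = 100/5 = 20.
e_ss = 1/Ka = 1/(20) = 1/20 ≈ 0.05000.

e_ss = 0.05000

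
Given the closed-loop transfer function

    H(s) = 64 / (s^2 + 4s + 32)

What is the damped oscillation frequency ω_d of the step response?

Comparing s^2 + 4s + 32 to s^2 + 2ζωₙs + ωₙ²: ωₙ = √32 ≈ 5.657 rad/s and ζ = 4/(2·√32) ≈ 0.3536.
ζωₙ = 4/2 = 2, so ω_d = ωₙ√(1−ζ²) = √(ωₙ² − (ζωₙ)²) = √(32 − 2²) = √28 ≈ 5.292 rad/s.

ω_d ≈ 5.292 rad/s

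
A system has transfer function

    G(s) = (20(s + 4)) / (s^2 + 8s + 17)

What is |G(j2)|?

Substitute s = j2: numerator = 80 + j40, denominator = 13 + j16.
|G(j2)| = |80 + j40| / |13 + j16| = 89.443 / 20.616 ≈ 4.339.

|G(j2)| ≈ 4.339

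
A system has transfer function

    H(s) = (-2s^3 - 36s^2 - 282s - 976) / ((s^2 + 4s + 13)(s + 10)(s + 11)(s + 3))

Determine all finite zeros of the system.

Set the numerator to zero: -2s^3 - 36s^2 - 282s - 976 = 0, i.e. -2·(s^3 + 18s^2 + 141s + 488) = 0.
Factoring: (s^2 + 10s + 61)(s + 8) = 0.

s = -5 + 6j, -5 - 6j, -8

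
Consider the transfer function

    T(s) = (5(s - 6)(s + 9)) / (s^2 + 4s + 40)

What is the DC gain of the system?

T(0) = -27/4 ≈ -6.750

At s = 0 each factor (s + a) contributes a and each (s^2 + bs + c) contributes c.
T(0) = 5·(-6) · (9) / ((40)) = -270/40 = -27/4.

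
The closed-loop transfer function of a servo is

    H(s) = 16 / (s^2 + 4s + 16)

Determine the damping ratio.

Compare the denominator to the standard form s^2 + 2ζωₙs + ωₙ².
ωₙ² = 16, so ωₙ = 4 rad/s.
2ζωₙ = 4, so ζ = 4/(2·4) = 0.5.

ζ = 0.5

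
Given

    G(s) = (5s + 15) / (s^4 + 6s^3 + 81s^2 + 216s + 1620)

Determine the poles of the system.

The poles are the roots of the denominator s^4 + 6s^3 + 81s^2 + 216s + 1620 = 0.
No real roots exist; factor into two real quadratics: (s^2 + 36)(s^2 + 6s + 45) = 0.
Each quadratic gives a conjugate pair via the quadratic formula.

s = ±6j, -3 ± 6j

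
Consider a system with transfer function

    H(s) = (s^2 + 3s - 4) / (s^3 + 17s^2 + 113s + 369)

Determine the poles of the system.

The poles are the roots of the denominator s^3 + 17s^2 + 113s + 369 = 0.
Trying s = -9: the polynomial evaluates to 0, so (s + 9) is a factor.
Dividing out leaves s^2 + 8s + 41 = 0.
The quadratic formula then gives s = -4 ± 5j.

s = -4 ± 5j, -9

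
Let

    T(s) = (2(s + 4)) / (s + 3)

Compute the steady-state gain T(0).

At s = 0 each factor (s + a) contributes a and each (s^2 + bs + c) contributes c.
T(0) = 2·(4) / ((3)) = 8/3 = 8/3.

T(0) = 8/3 ≈ 2.667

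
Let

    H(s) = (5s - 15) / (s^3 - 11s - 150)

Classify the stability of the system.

unstable

The denominator s^3 - 11s - 150 factors as (s^2 + 6s + 25)(s - 6), giving poles at s = -3 + 4j, -3 - 4j, 6.
Since the pole(s) at s = 6 lie in the right half-plane, the system is unstable.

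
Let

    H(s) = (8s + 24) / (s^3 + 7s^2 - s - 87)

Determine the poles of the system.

The poles are the roots of the denominator s^3 + 7s^2 - s - 87 = 0.
Trying s = 3: the polynomial evaluates to 0, so (s - 3) is a factor.
Dividing out leaves s^2 + 10s + 29 = 0.
The quadratic formula then gives s = -5 ± 2j.

s = -5 ± 2j, 3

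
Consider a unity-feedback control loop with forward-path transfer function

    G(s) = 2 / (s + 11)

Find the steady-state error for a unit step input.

G(s) has no poles at the origin.
This is a Type 0 system. Kp = lim_{s→0} G(s) = 2/11.
e_ss = 1/(1 + Kp) = 1/(1 + 2/11) = 11/13 ≈ 0.8462.

e_ss = 0.8462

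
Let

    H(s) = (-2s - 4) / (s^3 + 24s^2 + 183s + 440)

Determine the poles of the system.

s = -11, -8, -5

The poles are the roots of the denominator s^3 + 24s^2 + 183s + 440 = 0.
Trying s = -11: the polynomial evaluates to 0, so (s + 11) is a factor.
Dividing out leaves s^2 + 13s + 40 = 0.
Factoring the quadratic: (s + 8)(s + 5) = 0.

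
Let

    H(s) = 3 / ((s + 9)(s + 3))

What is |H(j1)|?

|H(j1)| ≈ 0.1048

Substitute s = j1: numerator = 3, denominator = 26 + j12.
|H(j1)| = |3| / |26 + j12| = 3 / 28.636 ≈ 0.1048.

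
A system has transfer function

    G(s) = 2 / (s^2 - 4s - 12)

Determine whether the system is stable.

unstable

The denominator s^2 - 4s - 12 factors as (s + 2)(s - 6), giving poles at s = -2, 6.
Since the pole(s) at s = 6 lie in the right half-plane, the system is unstable.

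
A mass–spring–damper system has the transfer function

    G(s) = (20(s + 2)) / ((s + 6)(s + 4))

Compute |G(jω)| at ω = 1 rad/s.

|G(j1)| ≈ 1.783

Substitute s = j1: numerator = 40 + j20, denominator = 23 + j10.
|G(j1)| = |40 + j20| / |23 + j10| = 44.721 / 25.080 ≈ 1.783.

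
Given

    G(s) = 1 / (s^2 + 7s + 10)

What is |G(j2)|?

|G(j2)| ≈ 0.06565

Substitute s = j2: numerator = 1, denominator = 6 + j14.
|G(j2)| = |1| / |6 + j14| = 1 / 15.232 ≈ 0.06565.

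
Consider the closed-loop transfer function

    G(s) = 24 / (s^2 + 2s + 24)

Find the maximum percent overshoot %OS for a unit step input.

%OS ≈ 51.9%

Comparing s^2 + 2s + 24 to s^2 + 2ζωₙs + ωₙ²: ωₙ = √24 ≈ 4.899 rad/s and ζ = 2/(2·√24) ≈ 0.2041.
%OS = 100·exp(−πζ/√(1−ζ²)) = 100·exp(−π·0.2041/√(1−0.2041²)) ≈ 51.9%.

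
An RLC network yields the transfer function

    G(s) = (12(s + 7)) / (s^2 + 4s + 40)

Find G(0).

At s = 0 each factor (s + a) contributes a and each (s^2 + bs + c) contributes c.
G(0) = 12·(7) / ((40)) = 84/40 = 21/10.

G(0) = 21/10 ≈ 2.100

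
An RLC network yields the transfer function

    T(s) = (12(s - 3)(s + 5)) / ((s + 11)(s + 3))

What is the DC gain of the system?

T(0) = -60/11 ≈ -5.455

At s = 0 each factor (s + a) contributes a and each (s^2 + bs + c) contributes c.
T(0) = 12·(-3) · (5) / ((11) · (3)) = -180/33 = -60/11.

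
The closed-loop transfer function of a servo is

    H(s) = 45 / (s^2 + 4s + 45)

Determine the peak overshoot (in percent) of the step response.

Comparing s^2 + 4s + 45 to s^2 + 2ζωₙs + ωₙ²: ωₙ = √45 ≈ 6.708 rad/s and ζ = 4/(2·√45) ≈ 0.2981.
%OS = 100·exp(−πζ/√(1−ζ²)) = 100·exp(−π·0.2981/√(1−0.2981²)) ≈ 37.5%.

%OS ≈ 37.5%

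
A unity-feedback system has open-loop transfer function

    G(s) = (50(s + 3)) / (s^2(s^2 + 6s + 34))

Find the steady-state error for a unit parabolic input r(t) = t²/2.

G(s) has 2 poles at the origin.
This is a Type 2 system. Ka = lim_{s→0} s^2·G(s) = 150/34 = 75/17.
e_ss = 1/Ka = 1/(75/17) = 17/75 ≈ 0.2267.

e_ss = 0.2267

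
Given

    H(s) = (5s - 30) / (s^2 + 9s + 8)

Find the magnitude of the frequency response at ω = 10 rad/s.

Substitute s = j10: numerator = -30 + j50, denominator = -92 + j90.
|H(j10)| = |-30 + j50| / |-92 + j90| = 58.310 / 128.70 ≈ 0.4531.

|H(j10)| ≈ 0.4531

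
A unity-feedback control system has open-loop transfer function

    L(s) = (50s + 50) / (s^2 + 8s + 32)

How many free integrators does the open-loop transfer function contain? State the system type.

The denominator has no factor of s at the origin — no free integrator — so this is a Type 0 system.

Type 0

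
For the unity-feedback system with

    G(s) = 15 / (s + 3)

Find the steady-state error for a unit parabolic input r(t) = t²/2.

e_ss = ∞

G(s) has no poles at the origin.
This is a Type 0 system; Ka = lim_{s→0} s^2·G(s) = 0, so the steady-state error for a parabola input is infinite.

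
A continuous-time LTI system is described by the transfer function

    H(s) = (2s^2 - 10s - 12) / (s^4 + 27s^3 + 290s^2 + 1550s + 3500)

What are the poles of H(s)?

The poles are the roots of the denominator s^4 + 27s^3 + 290s^2 + 1550s + 3500 = 0.
Trying s = -7: the polynomial evaluates to 0, so (s + 7) is a factor.
Dividing out leaves s^3 + 20s^2 + 150s + 500 = 0.
This factors further as (s^2 + 10s + 50)(s + 10) = 0.

s = -5 ± 5j, -7, -10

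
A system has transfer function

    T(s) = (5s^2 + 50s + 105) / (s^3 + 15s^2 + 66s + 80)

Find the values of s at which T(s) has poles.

The poles are the roots of the denominator s^3 + 15s^2 + 66s + 80 = 0.
Trying s = -2: the polynomial evaluates to 0, so (s + 2) is a factor.
Dividing out leaves s^2 + 13s + 40 = 0.
Factoring the quadratic: (s + 8)(s + 5) = 0.

s = -2, -8, -5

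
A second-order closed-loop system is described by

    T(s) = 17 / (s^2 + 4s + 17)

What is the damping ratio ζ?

ζ ≈ 0.4851

Compare the denominator to the standard form s^2 + 2ζωₙs + ωₙ².
ωₙ² = 17, so ωₙ = √17 ≈ 4.123 rad/s.
2ζωₙ = 4, so ζ = 4/(2·√17) ≈ 0.4851.
With ζ = 0.4851 the response is underdamped.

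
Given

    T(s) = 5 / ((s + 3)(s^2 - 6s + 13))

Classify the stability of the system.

The poles can be read from the denominator factors: s = -3, 3 ± 2j.
Since the pole(s) at s = 3 + 2j, 3 - 2j lie in the right half-plane, the system is unstable.

unstable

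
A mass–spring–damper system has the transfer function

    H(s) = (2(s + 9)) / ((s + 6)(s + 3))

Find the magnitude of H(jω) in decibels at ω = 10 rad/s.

|H(j10)|_dB ≈ -13.1 dB

Substitute s = j10: numerator = 18 + j20, denominator = -82 + j90.
|H(j10)| = |18 + j20| / |-82 + j90| = 26.907 / 121.75 ≈ 0.2210.
In decibels: 20·log₁₀(0.2210) ≈ -13.1 dB.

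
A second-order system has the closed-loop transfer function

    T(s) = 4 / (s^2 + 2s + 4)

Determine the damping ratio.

ζ = 0.5

Compare the denominator to the standard form s^2 + 2ζωₙs + ωₙ².
ωₙ² = 4, so ωₙ = 2 rad/s.
2ζωₙ = 2, so ζ = 2/(2·2) = 0.5.
With ζ = 0.5 the response is underdamped.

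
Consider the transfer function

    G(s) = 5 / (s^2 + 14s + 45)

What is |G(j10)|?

Substitute s = j10: numerator = 5, denominator = -55 + j140.
|G(j10)| = |5| / |-55 + j140| = 5 / 150.42 ≈ 0.03324.

|G(j10)| ≈ 0.03324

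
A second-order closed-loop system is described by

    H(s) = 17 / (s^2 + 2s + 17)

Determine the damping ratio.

ζ ≈ 0.2425

Compare the denominator to the standard form s^2 + 2ζωₙs + ωₙ².
ωₙ² = 17, so ωₙ = √17 ≈ 4.123 rad/s.
2ζωₙ = 2, so ζ = 2/(2·√17) ≈ 0.2425.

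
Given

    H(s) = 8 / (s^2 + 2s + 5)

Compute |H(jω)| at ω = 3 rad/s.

|H(j3)| ≈ 1.109

Substitute s = j3: numerator = 8, denominator = -4 + j6.
|H(j3)| = |8| / |-4 + j6| = 8 / 7.2111 ≈ 1.109.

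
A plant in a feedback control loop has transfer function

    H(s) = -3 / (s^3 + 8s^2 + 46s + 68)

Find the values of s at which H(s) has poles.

The poles are the roots of the denominator s^3 + 8s^2 + 46s + 68 = 0.
Trying s = -2: the polynomial evaluates to 0, so (s + 2) is a factor.
Dividing out leaves s^2 + 6s + 34 = 0.
The quadratic formula then gives s = -3 ± 5j.

s = -3 ± 5j, -2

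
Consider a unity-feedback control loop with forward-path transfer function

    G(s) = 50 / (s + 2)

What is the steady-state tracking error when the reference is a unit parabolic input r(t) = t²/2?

G(s) has no poles at the origin.
This is a Type 0 system; Ka = lim_{s→0} s^2·G(s) = 0, so the steady-state error for a parabola input is infinite.

e_ss = ∞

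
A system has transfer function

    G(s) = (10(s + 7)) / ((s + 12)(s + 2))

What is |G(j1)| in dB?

|G(j1)|_dB ≈ 8.39 dB

Substitute s = j1: numerator = 70 + j10, denominator = 23 + j14.
|G(j1)| = |70 + j10| / |23 + j14| = 70.711 / 26.926 ≈ 2.626.
In decibels: 20·log₁₀(2.626) ≈ 8.39 dB.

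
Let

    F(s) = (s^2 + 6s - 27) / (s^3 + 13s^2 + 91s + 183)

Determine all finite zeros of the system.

Set the numerator to zero: s^2 + 6s - 27 = 0.
Factoring: (s + 9)(s - 3) = 0.

s = -9, 3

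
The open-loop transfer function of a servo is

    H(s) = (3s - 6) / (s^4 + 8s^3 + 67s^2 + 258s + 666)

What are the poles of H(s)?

s = -3 ± 3j, -1 ± 6j

The poles are the roots of the denominator s^4 + 8s^3 + 67s^2 + 258s + 666 = 0.
No real roots exist; factor into two real quadratics: (s^2 + 6s + 18)(s^2 + 2s + 37) = 0.
Each quadratic gives a conjugate pair via the quadratic formula.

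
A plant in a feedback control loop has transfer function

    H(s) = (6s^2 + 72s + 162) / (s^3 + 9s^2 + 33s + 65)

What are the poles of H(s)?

s = -2 + 3j, -2 - 3j, -5

The poles are the roots of the denominator s^3 + 9s^2 + 33s + 65 = 0.
Trying s = -5: the polynomial evaluates to 0, so (s + 5) is a factor.
Dividing out leaves s^2 + 4s + 13 = 0.
The quadratic formula then gives s = -2 ± 3j.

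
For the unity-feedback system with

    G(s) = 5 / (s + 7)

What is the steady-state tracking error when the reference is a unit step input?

G(s) has no poles at the origin.
This is a Type 0 system. Kp = lim_{s→0} G(s) = 5/7.
e_ss = 1/(1 + Kp) = 1/(1 + 5/7) = 7/12 ≈ 0.5833.

e_ss = 0.5833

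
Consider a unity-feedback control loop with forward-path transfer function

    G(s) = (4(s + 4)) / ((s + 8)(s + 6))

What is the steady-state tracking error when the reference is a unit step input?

G(s) has no poles at the origin.
This is a Type 0 system. Kp = lim_{s→0} G(s) = 16/48 = 1/3.
e_ss = 1/(1 + Kp) = 1/(1 + 1/3) = 3/4 ≈ 0.7500.

e_ss = 0.7500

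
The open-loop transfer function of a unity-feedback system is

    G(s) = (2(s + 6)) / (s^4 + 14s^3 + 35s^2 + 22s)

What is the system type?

The denominator has 1 factor of s at the origin (free integrator), so this is a Type 1 system.

Type 1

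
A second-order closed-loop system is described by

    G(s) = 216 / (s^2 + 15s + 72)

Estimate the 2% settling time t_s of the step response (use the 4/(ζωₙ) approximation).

Comparing s^2 + 15s + 72 to s^2 + 2ζωₙs + ωₙ²: ωₙ = √72 ≈ 8.485 rad/s and ζ = 15/(2·√72) ≈ 0.8839.
ζωₙ = 15/2 = 7.5, so t_s ≈ 4/(ζωₙ) = 4/7.5 ≈ 0.5333 s.

t_s ≈ 0.5333 s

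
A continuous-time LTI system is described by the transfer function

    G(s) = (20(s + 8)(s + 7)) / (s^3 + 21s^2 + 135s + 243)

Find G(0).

Set s = 0: G(0) = (1120) / (243) = 1120/243.

G(0) = 1120/243 ≈ 4.609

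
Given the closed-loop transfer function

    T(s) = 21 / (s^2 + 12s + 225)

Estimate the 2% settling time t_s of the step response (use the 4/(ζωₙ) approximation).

Comparing s^2 + 12s + 225 to s^2 + 2ζωₙs + ωₙ²: ωₙ = 15 rad/s and ζ = 12/(2·15) = 0.4.
ζωₙ = 12/2 = 6, so t_s ≈ 4/(ζωₙ) = 4/6 ≈ 0.6667 s.

t_s ≈ 0.6667 s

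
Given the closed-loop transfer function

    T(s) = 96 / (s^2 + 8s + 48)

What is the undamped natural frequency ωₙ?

ωₙ ≈ 6.928 rad/s

Compare the denominator to the standard form s^2 + 2ζωₙs + ωₙ².
ωₙ² = 48, so ωₙ = √48 ≈ 6.928 rad/s.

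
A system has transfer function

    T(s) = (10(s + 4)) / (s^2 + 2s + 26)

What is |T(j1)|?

|T(j1)| ≈ 1.644

Substitute s = j1: numerator = 40 + j10, denominator = 25 + j2.
|T(j1)| = |40 + j10| / |25 + j2| = 41.231 / 25.080 ≈ 1.644.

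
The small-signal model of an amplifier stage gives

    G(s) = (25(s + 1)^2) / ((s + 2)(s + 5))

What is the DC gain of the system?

G(0) = 5/2 ≈ 2.500

At s = 0 each factor (s + a) contributes a and each (s^2 + bs + c) contributes c.
G(0) = 25·(1) · (1) / ((2) · (5)) = 25/10 = 5/2.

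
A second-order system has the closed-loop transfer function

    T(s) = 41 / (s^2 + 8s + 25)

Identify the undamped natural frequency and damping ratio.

ωₙ = 5 rad/s, ζ = 0.8

Compare the denominator to the standard form s^2 + 2ζωₙs + ωₙ².
ωₙ² = 25, so ωₙ = 5 rad/s.
2ζωₙ = 8, so ζ = 8/(2·5) = 0.8.
With ζ = 0.8 the response is underdamped.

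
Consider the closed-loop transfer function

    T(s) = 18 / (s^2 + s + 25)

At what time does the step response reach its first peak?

Comparing s^2 + s + 25 to s^2 + 2ζωₙs + ωₙ²: ωₙ = 5 rad/s and ζ = 1/(2·5) = 0.1.
ζωₙ = 1/2 = 0.5, so ω_d = ωₙ√(1−ζ²) = √(ωₙ² − (ζωₙ)²) = √(25 − 0.5²) = √24.75 ≈ 4.975 rad/s.
t_p = π/ω_d = π/4.975 ≈ 0.6315 s.

t_p ≈ 0.6315 s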